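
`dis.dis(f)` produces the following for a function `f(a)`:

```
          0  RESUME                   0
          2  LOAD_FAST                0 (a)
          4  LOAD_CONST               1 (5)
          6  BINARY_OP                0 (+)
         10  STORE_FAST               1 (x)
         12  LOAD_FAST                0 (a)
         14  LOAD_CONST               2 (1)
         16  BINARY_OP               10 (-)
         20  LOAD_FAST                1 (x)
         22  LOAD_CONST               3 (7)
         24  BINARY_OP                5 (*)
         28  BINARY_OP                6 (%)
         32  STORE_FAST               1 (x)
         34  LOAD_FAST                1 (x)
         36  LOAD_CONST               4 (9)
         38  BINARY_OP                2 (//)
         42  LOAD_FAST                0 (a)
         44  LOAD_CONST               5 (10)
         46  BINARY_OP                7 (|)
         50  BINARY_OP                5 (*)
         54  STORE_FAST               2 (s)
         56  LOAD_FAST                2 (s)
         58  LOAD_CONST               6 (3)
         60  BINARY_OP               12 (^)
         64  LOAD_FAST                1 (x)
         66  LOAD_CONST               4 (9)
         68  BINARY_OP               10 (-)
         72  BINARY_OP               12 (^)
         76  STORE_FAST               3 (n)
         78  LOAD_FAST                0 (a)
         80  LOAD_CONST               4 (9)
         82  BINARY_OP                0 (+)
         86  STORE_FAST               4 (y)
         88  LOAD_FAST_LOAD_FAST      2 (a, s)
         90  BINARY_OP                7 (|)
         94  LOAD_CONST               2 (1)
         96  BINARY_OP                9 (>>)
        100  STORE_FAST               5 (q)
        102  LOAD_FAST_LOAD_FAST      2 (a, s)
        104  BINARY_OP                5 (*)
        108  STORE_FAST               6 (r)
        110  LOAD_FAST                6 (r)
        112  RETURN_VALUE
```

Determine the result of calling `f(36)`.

LOAD_FAST a → push 36. Stack: [36]
LOAD_CONST → push 5. Stack: [36, 5]
BINARY_OP + → 36 + 5 = 41. Stack: [41]
STORE_FAST x → x=41. Stack: []
LOAD_FAST a → push 36. Stack: [36]
LOAD_CONST → push 1. Stack: [36, 1]
BINARY_OP - → 36 - 1 = 35. Stack: [35]
LOAD_FAST x → push 41. Stack: [35, 41]
LOAD_CONST → push 7. Stack: [35, 41, 7]
BINARY_OP * → 41 * 7 = 287. Stack: [35, 287]
BINARY_OP % → 35 % 287 = 35. Stack: [35]
STORE_FAST x → x=35. Stack: []
LOAD_FAST x → push 35. Stack: [35]
LOAD_CONST → push 9. Stack: [35, 9]
BINARY_OP // → 35 // 9 = 3. Stack: [3]
LOAD_FAST a → push 36. Stack: [3, 36]
LOAD_CONST → push 10. Stack: [3, 36, 10]
BINARY_OP | → 36 | 10 = 46. Stack: [3, 46]
BINARY_OP * → 3 * 46 = 138. Stack: [138]
STORE_FAST s → s=138. Stack: []
LOAD_FAST s → push 138. Stack: [138]
LOAD_CONST → push 3. Stack: [138, 3]
BINARY_OP ^ → 138 ^ 3 = 137. Stack: [137]
LOAD_FAST x → push 35. Stack: [137, 35]
LOAD_CONST → push 9. Stack: [137, 35, 9]
BINARY_OP - → 35 - 9 = 26. Stack: [137, 26]
BINARY_OP ^ → 137 ^ 26 = 147. Stack: [147]
STORE_FAST n → n=147. Stack: []
LOAD_FAST a → push 36. Stack: [36]
LOAD_CONST → push 9. Stack: [36, 9]
BINARY_OP + → 36 + 9 = 45. Stack: [45]
STORE_FAST y → y=45. Stack: []
LOAD_FAST_LOAD_FAST a,s → push 36,138. Stack: [36, 138]
BINARY_OP | → 36 | 138 = 174. Stack: [174]
LOAD_CONST → push 1. Stack: [174, 1]
BINARY_OP >> → 174 >> 1 = 87. Stack: [87]
STORE_FAST q → q=87. Stack: []
LOAD_FAST_LOAD_FAST a,s → push 36,138. Stack: [36, 138]
BINARY_OP * → 36 * 138 = 4968. Stack: [4968]
STORE_FAST r → r=4968. Stack: []
LOAD_FAST r → push 4968. Stack: [4968]
RETURN_VALUE → return 4968.

4968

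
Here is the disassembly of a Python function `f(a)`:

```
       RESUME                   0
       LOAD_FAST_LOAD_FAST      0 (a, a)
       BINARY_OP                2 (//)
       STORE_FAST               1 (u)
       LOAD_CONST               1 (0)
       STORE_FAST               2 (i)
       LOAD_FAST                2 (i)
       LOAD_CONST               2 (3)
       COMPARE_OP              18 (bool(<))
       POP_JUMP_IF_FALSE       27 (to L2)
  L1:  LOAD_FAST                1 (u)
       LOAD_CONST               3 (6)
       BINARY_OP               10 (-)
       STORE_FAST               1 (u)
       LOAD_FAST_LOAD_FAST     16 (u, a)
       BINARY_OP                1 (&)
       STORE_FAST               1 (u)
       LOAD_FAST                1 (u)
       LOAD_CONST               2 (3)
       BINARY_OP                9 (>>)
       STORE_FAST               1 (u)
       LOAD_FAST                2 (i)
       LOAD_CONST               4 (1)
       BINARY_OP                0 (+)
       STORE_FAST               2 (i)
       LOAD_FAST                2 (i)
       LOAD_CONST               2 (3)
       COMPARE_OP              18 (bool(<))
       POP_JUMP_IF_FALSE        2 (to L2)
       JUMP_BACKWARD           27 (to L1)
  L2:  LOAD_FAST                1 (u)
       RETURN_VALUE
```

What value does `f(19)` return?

LOAD_FAST_LOAD_FAST a,a → push 19,19
BINARY_OP // → 19 // 19 = 1
STORE_FAST u → u=1
LOAD_CONST → push 0
STORE_FAST i → i=0
LOAD_FAST i → push 0
LOAD_CONST → push 3
COMPARE_OP bool(<) → 0 vs 3 = True
POP_JUMP_IF_FALSE → pop True; no jump
LOAD_FAST u → push 1
LOAD_CONST → push 6
BINARY_OP - → 1 - 6 = -5
STORE_FAST u → u=-5
LOAD_FAST_LOAD_FAST u,a → push -5,19
BINARY_OP & → -5 & 19 = 19
STORE_FAST u → u=19
LOAD_FAST u → push 19
LOAD_CONST → push 3
BINARY_OP >> → 19 >> 3 = 2
STORE_FAST u → u=2
LOAD_FAST i → push 0
LOAD_CONST → push 1
BINARY_OP + → 0 + 1 = 1
STORE_FAST i → i=1
LOAD_FAST i → push 1
LOAD_CONST → push 3
COMPARE_OP bool(<) → 1 vs 3 = True
POP_JUMP_IF_FALSE → pop True; no jump
LOAD_FAST u → push 2
LOAD_CONST → push 6
BINARY_OP - → 2 - 6 = -4
STORE_FAST u → u=-4
LOAD_FAST_LOAD_FAST u,a → push -4,19
BINARY_OP & → -4 & 19 = 16
STORE_FAST u → u=16
LOAD_FAST u → push 16
LOAD_CONST → push 3
BINARY_OP >> → 16 >> 3 = 2
STORE_FAST u → u=2
LOAD_FAST i → push 1
LOAD_CONST → push 1
BINARY_OP + → 1 + 1 = 2
STORE_FAST i → i=2
LOAD_FAST i → push 2
LOAD_CONST → push 3
COMPARE_OP bool(<) → 2 vs 3 = True
POP_JUMP_IF_FALSE → pop True; no jump
LOAD_FAST u → push 2
LOAD_CONST → push 6
BINARY_OP - → 2 - 6 = -4
STORE_FAST u → u=-4
LOAD_FAST_LOAD_FAST u,a → push -4,19
BINARY_OP & → -4 & 19 = 16
STORE_FAST u → u=16
LOAD_FAST u → push 16
LOAD_CONST → push 3
BINARY_OP >> → 16 >> 3 = 2
STORE_FAST u → u=2
LOAD_FAST i → push 2
LOAD_CONST → push 1
BINARY_OP + → 2 + 1 = 3
STORE_FAST i → i=3
LOAD_FAST i → push 3
LOAD_CONST → push 3
COMPARE_OP bool(<) → 3 vs 3 = False
POP_JUMP_IF_FALSE → pop False; jump
LOAD_FAST u → push 2
RETURN_VALUE → return 2.

2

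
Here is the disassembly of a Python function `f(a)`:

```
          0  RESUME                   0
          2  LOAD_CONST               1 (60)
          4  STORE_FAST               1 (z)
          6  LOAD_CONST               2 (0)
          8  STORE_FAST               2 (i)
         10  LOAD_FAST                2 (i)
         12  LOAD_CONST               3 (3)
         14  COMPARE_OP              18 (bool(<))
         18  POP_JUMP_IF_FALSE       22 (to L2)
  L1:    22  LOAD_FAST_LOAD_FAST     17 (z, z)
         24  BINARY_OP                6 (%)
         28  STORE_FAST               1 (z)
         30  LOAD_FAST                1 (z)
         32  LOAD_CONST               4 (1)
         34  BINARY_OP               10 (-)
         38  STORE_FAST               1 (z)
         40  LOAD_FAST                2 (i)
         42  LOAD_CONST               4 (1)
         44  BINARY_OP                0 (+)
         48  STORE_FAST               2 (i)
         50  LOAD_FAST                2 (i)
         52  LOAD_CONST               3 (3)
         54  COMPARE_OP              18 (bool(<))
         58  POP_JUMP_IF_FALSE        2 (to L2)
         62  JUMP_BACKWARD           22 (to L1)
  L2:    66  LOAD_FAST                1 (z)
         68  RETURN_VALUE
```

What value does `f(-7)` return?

-1

LOAD_CONST → push 60. Stack: [60]
STORE_FAST z → z=60. Stack: []
LOAD_CONST → push 0. Stack: [0]
STORE_FAST i → i=0. Stack: []
LOAD_FAST i → push 0. Stack: [0]
LOAD_CONST → push 3. Stack: [0, 3]
COMPARE_OP bool(<) → 0 vs 3 = True. Stack: [True]
POP_JUMP_IF_FALSE → pop True; no jump. Stack: []
LOAD_FAST_LOAD_FAST z,z → push 60,60. Stack: [60, 60]
BINARY_OP % → 60 % 60 = 0. Stack: [0]
STORE_FAST z → z=0. Stack: []
LOAD_FAST z → push 0. Stack: [0]
LOAD_CONST → push 1. Stack: [0, 1]
BINARY_OP - → 0 - 1 = -1. Stack: [-1]
STORE_FAST z → z=-1. Stack: []
LOAD_FAST i → push 0. Stack: [0]
LOAD_CONST → push 1. Stack: [0, 1]
BINARY_OP + → 0 + 1 = 1. Stack: [1]
STORE_FAST i → i=1. Stack: []
LOAD_FAST i → push 1. Stack: [1]
LOAD_CONST → push 3. Stack: [1, 3]
COMPARE_OP bool(<) → 1 vs 3 = True. Stack: [True]
POP_JUMP_IF_FALSE → pop True; no jump. Stack: []
LOAD_FAST_LOAD_FAST z,z → push -1,-1. Stack: [-1, -1]
BINARY_OP % → -1 % -1 = 0. Stack: [0]
STORE_FAST z → z=0. Stack: []
LOAD_FAST z → push 0. Stack: [0]
LOAD_CONST → push 1. Stack: [0, 1]
BINARY_OP - → 0 - 1 = -1. Stack: [-1]
STORE_FAST z → z=-1. Stack: []
LOAD_FAST i → push 1. Stack: [1]
LOAD_CONST → push 1. Stack: [1, 1]
BINARY_OP + → 1 + 1 = 2. Stack: [2]
STORE_FAST i → i=2. Stack: []
LOAD_FAST i → push 2. Stack: [2]
LOAD_CONST → push 3. Stack: [2, 3]
COMPARE_OP bool(<) → 2 vs 3 = True. Stack: [True]
POP_JUMP_IF_FALSE → pop True; no jump. Stack: []
LOAD_FAST_LOAD_FAST z,z → push -1,-1. Stack: [-1, -1]
BINARY_OP % → -1 % -1 = 0. Stack: [0]
STORE_FAST z → z=0. Stack: []
LOAD_FAST z → push 0. Stack: [0]
LOAD_CONST → push 1. Stack: [0, 1]
BINARY_OP - → 0 - 1 = -1. Stack: [-1]
STORE_FAST z → z=-1. Stack: []
LOAD_FAST i → push 2. Stack: [2]
LOAD_CONST → push 1. Stack: [2, 1]
BINARY_OP + → 2 + 1 = 3. Stack: [3]
STORE_FAST i → i=3. Stack: []
LOAD_FAST i → push 3. Stack: [3]
LOAD_CONST → push 3. Stack: [3, 3]
COMPARE_OP bool(<) → 3 vs 3 = False. Stack: [False]
POP_JUMP_IF_FALSE → pop False; jump. Stack: []
LOAD_FAST z → push -1. Stack: [-1]
RETURN_VALUE → return -1.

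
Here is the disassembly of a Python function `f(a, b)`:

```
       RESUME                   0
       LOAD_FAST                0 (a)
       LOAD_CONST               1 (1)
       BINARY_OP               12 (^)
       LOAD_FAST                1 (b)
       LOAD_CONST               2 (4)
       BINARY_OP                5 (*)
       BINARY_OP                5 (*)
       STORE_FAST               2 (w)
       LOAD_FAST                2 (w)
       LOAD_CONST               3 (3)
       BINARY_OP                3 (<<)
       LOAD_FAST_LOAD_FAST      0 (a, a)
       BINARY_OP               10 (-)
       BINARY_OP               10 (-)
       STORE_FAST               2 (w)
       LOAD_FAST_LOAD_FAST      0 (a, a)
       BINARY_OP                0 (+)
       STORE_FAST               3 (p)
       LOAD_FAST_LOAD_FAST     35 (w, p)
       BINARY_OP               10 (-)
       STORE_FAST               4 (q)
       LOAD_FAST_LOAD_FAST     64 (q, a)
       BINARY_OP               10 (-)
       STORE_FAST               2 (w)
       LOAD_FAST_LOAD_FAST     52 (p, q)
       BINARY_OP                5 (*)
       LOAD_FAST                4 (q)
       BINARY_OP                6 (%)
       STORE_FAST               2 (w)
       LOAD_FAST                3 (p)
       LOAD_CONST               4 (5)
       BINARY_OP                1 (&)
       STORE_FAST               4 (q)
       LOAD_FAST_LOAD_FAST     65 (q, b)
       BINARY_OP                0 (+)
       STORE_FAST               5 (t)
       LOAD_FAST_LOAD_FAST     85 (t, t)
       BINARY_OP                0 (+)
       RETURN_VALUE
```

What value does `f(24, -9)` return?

-18

LOAD_FAST a → push 24. Stack: [24]
LOAD_CONST → push 1. Stack: [24, 1]
BINARY_OP ^ → 24 ^ 1 = 25. Stack: [25]
LOAD_FAST b → push -9. Stack: [25, -9]
LOAD_CONST → push 4. Stack: [25, -9, 4]
BINARY_OP * → -9 * 4 = -36. Stack: [25, -36]
BINARY_OP * → 25 * -36 = -900. Stack: [-900]
STORE_FAST w → w=-900. Stack: []
LOAD_FAST w → push -900. Stack: [-900]
LOAD_CONST → push 3. Stack: [-900, 3]
BINARY_OP << → -900 << 3 = -7200. Stack: [-7200]
LOAD_FAST_LOAD_FAST a,a → push 24,24. Stack: [-7200, 24, 24]
BINARY_OP - → 24 - 24 = 0. Stack: [-7200, 0]
BINARY_OP - → -7200 - 0 = -7200. Stack: [-7200]
STORE_FAST w → w=-7200. Stack: []
LOAD_FAST_LOAD_FAST a,a → push 24,24. Stack: [24, 24]
BINARY_OP + → 24 + 24 = 48. Stack: [48]
STORE_FAST p → p=48. Stack: []
LOAD_FAST_LOAD_FAST w,p → push -7200,48. Stack: [-7200, 48]
BINARY_OP - → -7200 - 48 = -7248. Stack: [-7248]
STORE_FAST q → q=-7248. Stack: []
LOAD_FAST_LOAD_FAST q,a → push -7248,24. Stack: [-7248, 24]
BINARY_OP - → -7248 - 24 = -7272. Stack: [-7272]
STORE_FAST w → w=-7272. Stack: []
LOAD_FAST_LOAD_FAST p,q → push 48,-7248. Stack: [48, -7248]
BINARY_OP * → 48 * -7248 = -347904. Stack: [-347904]
LOAD_FAST q → push -7248. Stack: [-347904, -7248]
BINARY_OP % → -347904 % -7248 = 0. Stack: [0]
STORE_FAST w → w=0. Stack: []
LOAD_FAST p → push 48. Stack: [48]
LOAD_CONST → push 5. Stack: [48, 5]
BINARY_OP & → 48 & 5 = 0. Stack: [0]
STORE_FAST q → q=0. Stack: []
LOAD_FAST_LOAD_FAST q,b → push 0,-9. Stack: [0, -9]
BINARY_OP + → 0 + -9 = -9. Stack: [-9]
STORE_FAST t → t=-9. Stack: []
LOAD_FAST_LOAD_FAST t,t → push -9,-9. Stack: [-9, -9]
BINARY_OP + → -9 + -9 = -18. Stack: [-18]
RETURN_VALUE → return -18.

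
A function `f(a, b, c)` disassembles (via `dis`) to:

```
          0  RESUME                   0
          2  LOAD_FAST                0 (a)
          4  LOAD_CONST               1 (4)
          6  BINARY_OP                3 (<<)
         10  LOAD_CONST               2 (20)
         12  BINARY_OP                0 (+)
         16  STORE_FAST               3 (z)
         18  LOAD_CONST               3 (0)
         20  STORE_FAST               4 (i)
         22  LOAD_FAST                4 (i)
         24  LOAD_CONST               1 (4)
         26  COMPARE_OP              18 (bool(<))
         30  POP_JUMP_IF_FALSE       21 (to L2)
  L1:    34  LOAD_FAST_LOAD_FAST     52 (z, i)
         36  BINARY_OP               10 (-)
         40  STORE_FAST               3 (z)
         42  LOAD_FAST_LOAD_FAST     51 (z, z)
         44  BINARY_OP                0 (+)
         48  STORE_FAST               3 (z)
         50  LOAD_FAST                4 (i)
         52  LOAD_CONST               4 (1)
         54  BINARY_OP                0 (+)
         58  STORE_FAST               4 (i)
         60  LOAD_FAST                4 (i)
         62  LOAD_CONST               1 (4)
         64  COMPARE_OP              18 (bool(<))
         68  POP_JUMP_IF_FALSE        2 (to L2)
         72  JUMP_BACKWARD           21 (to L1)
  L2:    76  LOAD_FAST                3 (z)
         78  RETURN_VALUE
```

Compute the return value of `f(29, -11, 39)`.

LOAD_FAST a → push 29
LOAD_CONST → push 4
BINARY_OP << → 29 << 4 = 464
LOAD_CONST → push 20
BINARY_OP + → 464 + 20 = 484
STORE_FAST z → z=484
LOAD_CONST → push 0
STORE_FAST i → i=0
LOAD_FAST i → push 0
LOAD_CONST → push 4
COMPARE_OP bool(<) → 0 vs 4 = True
POP_JUMP_IF_FALSE → pop True; no jump
LOAD_FAST_LOAD_FAST z,i → push 484,0
BINARY_OP - → 484 - 0 = 484
STORE_FAST z → z=484
LOAD_FAST_LOAD_FAST z,z → push 484,484
BINARY_OP + → 484 + 484 = 968
STORE_FAST z → z=968
LOAD_FAST i → push 0
LOAD_CONST → push 1
BINARY_OP + → 0 + 1 = 1
STORE_FAST i → i=1
LOAD_FAST i → push 1
LOAD_CONST → push 4
COMPARE_OP bool(<) → 1 vs 4 = True
POP_JUMP_IF_FALSE → pop True; no jump
LOAD_FAST_LOAD_FAST z,i → push 968,1
BINARY_OP - → 968 - 1 = 967
STORE_FAST z → z=967
LOAD_FAST_LOAD_FAST z,z → push 967,967
BINARY_OP + → 967 + 967 = 1934
STORE_FAST z → z=1934
LOAD_FAST i → push 1
LOAD_CONST → push 1
BINARY_OP + → 1 + 1 = 2
STORE_FAST i → i=2
LOAD_FAST i → push 2
LOAD_CONST → push 4
COMPARE_OP bool(<) → 2 vs 4 = True
POP_JUMP_IF_FALSE → pop True; no jump
LOAD_FAST_LOAD_FAST z,i → push 1934,2
BINARY_OP - → 1934 - 2 = 1932
STORE_FAST z → z=1932
LOAD_FAST_LOAD_FAST z,z → push 1932,1932
BINARY_OP + → 1932 + 1932 = 3864
STORE_FAST z → z=3864
LOAD_FAST i → push 2
LOAD_CONST → push 1
BINARY_OP + → 2 + 1 = 3
STORE_FAST i → i=3
LOAD_FAST i → push 3
LOAD_CONST → push 4
COMPARE_OP bool(<) → 3 vs 4 = True
POP_JUMP_IF_FALSE → pop True; no jump
LOAD_FAST_LOAD_FAST z,i → push 3864,3
BINARY_OP - → 3864 - 3 = 3861
STORE_FAST z → z=3861
LOAD_FAST_LOAD_FAST z,z → push 3861,3861
BINARY_OP + → 3861 + 3861 = 7722
STORE_FAST z → z=7722
LOAD_FAST i → push 3
LOAD_CONST → push 1
BINARY_OP + → 3 + 1 = 4
STORE_FAST i → i=4
LOAD_FAST i → push 4
LOAD_CONST → push 4
COMPARE_OP bool(<) → 4 vs 4 = False
POP_JUMP_IF_FALSE → pop False; jump
LOAD_FAST z → push 7722
RETURN_VALUE → return 7722.

7722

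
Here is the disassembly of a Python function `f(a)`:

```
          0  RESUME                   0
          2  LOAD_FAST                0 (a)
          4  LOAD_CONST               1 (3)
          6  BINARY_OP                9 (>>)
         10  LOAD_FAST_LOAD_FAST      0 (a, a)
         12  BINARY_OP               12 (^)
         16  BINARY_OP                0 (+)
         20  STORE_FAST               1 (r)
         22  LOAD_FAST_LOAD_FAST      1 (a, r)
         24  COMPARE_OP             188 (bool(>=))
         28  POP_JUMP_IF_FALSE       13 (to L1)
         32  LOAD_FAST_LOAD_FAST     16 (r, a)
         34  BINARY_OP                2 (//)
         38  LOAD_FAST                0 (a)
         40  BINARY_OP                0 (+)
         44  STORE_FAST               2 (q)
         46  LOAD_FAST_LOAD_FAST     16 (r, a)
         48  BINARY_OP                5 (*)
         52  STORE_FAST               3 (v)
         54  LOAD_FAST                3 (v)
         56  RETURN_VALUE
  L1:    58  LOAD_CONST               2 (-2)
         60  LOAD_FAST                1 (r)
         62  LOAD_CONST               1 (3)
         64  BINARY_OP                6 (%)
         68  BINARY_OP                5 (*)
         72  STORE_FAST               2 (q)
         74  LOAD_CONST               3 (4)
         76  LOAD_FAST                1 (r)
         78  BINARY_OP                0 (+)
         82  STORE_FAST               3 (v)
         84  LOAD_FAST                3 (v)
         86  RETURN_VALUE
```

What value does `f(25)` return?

75

LOAD_FAST a → push 25. Stack: [25]
LOAD_CONST → push 3. Stack: [25, 3]
BINARY_OP >> → 25 >> 3 = 3. Stack: [3]
LOAD_FAST_LOAD_FAST a,a → push 25,25. Stack: [3, 25, 25]
BINARY_OP ^ → 25 ^ 25 = 0. Stack: [3, 0]
BINARY_OP + → 3 + 0 = 3. Stack: [3]
STORE_FAST r → r=3. Stack: []
LOAD_FAST_LOAD_FAST a,r → push 25,3. Stack: [25, 3]
COMPARE_OP bool(>=) → 25 vs 3 = True. Stack: [True]
POP_JUMP_IF_FALSE → pop True; no jump. Stack: []
LOAD_FAST_LOAD_FAST r,a → push 3,25. Stack: [3, 25]
BINARY_OP // → 3 // 25 = 0. Stack: [0]
LOAD_FAST a → push 25. Stack: [0, 25]
BINARY_OP + → 0 + 25 = 25. Stack: [25]
STORE_FAST q → q=25. Stack: []
LOAD_FAST_LOAD_FAST r,a → push 3,25. Stack: [3, 25]
BINARY_OP * → 3 * 25 = 75. Stack: [75]
STORE_FAST v → v=75. Stack: []
LOAD_FAST v → push 75. Stack: [75]
RETURN_VALUE → return 75.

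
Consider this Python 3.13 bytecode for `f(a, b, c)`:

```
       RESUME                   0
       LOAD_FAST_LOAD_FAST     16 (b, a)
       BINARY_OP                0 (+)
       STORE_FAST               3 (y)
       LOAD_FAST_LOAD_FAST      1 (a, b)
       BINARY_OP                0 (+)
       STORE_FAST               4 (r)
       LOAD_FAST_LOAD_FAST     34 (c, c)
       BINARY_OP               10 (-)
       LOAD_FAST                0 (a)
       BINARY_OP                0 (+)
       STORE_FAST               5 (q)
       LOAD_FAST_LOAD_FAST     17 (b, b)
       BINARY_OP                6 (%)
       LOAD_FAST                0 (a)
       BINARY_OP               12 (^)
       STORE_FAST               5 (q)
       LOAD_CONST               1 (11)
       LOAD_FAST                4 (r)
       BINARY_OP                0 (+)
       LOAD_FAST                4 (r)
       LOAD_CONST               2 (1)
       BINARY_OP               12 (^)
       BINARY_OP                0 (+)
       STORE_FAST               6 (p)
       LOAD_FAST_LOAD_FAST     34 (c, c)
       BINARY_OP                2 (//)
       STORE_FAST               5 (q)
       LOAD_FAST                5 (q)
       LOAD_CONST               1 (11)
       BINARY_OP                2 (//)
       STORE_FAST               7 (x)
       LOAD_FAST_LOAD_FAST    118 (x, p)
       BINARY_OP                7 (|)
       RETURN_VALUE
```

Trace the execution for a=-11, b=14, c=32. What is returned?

LOAD_FAST_LOAD_FAST b,a → push 14,-11. Stack: [14, -11]
BINARY_OP + → 14 + -11 = 3. Stack: [3]
STORE_FAST y → y=3. Stack: []
LOAD_FAST_LOAD_FAST a,b → push -11,14. Stack: [-11, 14]
BINARY_OP + → -11 + 14 = 3. Stack: [3]
STORE_FAST r → r=3. Stack: []
LOAD_FAST_LOAD_FAST c,c → push 32,32. Stack: [32, 32]
BINARY_OP - → 32 - 32 = 0. Stack: [0]
LOAD_FAST a → push -11. Stack: [0, -11]
BINARY_OP + → 0 + -11 = -11. Stack: [-11]
STORE_FAST q → q=-11. Stack: []
LOAD_FAST_LOAD_FAST b,b → push 14,14. Stack: [14, 14]
BINARY_OP % → 14 % 14 = 0. Stack: [0]
LOAD_FAST a → push -11. Stack: [0, -11]
BINARY_OP ^ → 0 ^ -11 = -11. Stack: [-11]
STORE_FAST q → q=-11. Stack: []
LOAD_CONST → push 11. Stack: [11]
LOAD_FAST r → push 3. Stack: [11, 3]
BINARY_OP + → 11 + 3 = 14. Stack: [14]
LOAD_FAST r → push 3. Stack: [14, 3]
LOAD_CONST → push 1. Stack: [14, 3, 1]
BINARY_OP ^ → 3 ^ 1 = 2. Stack: [14, 2]
BINARY_OP + → 14 + 2 = 16. Stack: [16]
STORE_FAST p → p=16. Stack: []
LOAD_FAST_LOAD_FAST c,c → push 32,32. Stack: [32, 32]
BINARY_OP // → 32 // 32 = 1. Stack: [1]
STORE_FAST q → q=1. Stack: []
LOAD_FAST q → push 1. Stack: [1]
LOAD_CONST → push 11. Stack: [1, 11]
BINARY_OP // → 1 // 11 = 0. Stack: [0]
STORE_FAST x → x=0. Stack: []
LOAD_FAST_LOAD_FAST x,p → push 0,16. Stack: [0, 16]
BINARY_OP | → 0 | 16 = 16. Stack: [16]
RETURN_VALUE → return 16.

16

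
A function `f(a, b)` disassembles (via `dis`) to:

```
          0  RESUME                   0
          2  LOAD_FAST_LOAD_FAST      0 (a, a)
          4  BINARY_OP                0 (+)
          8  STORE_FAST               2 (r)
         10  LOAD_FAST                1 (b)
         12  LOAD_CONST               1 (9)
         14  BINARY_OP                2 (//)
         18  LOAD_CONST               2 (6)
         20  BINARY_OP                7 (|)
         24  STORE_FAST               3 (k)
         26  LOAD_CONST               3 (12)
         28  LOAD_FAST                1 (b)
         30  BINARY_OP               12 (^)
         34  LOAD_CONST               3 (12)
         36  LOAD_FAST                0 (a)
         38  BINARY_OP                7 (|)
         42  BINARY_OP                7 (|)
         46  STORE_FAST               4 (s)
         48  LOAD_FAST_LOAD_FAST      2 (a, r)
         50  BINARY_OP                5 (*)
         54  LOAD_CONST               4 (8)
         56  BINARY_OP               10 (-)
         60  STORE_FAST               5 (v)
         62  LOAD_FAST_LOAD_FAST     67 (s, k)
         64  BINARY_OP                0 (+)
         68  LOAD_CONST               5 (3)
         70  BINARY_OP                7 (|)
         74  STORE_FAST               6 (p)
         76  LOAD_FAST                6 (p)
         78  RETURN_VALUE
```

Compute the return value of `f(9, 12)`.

LOAD_FAST_LOAD_FAST a,a → push 9,9. Stack: [9, 9]
BINARY_OP + → 9 + 9 = 18. Stack: [18]
STORE_FAST r → r=18. Stack: []
LOAD_FAST b → push 12. Stack: [12]
LOAD_CONST → push 9. Stack: [12, 9]
BINARY_OP // → 12 // 9 = 1. Stack: [1]
LOAD_CONST → push 6. Stack: [1, 6]
BINARY_OP | → 1 | 6 = 7. Stack: [7]
STORE_FAST k → k=7. Stack: []
LOAD_CONST → push 12. Stack: [12]
LOAD_FAST b → push 12. Stack: [12, 12]
BINARY_OP ^ → 12 ^ 12 = 0. Stack: [0]
LOAD_CONST → push 12. Stack: [0, 12]
LOAD_FAST a → push 9. Stack: [0, 12, 9]
BINARY_OP | → 12 | 9 = 13. Stack: [0, 13]
BINARY_OP | → 0 | 13 = 13. Stack: [13]
STORE_FAST s → s=13. Stack: []
LOAD_FAST_LOAD_FAST a,r → push 9,18. Stack: [9, 18]
BINARY_OP * → 9 * 18 = 162. Stack: [162]
LOAD_CONST → push 8. Stack: [162, 8]
BINARY_OP - → 162 - 8 = 154. Stack: [154]
STORE_FAST v → v=154. Stack: []
LOAD_FAST_LOAD_FAST s,k → push 13,7. Stack: [13, 7]
BINARY_OP + → 13 + 7 = 20. Stack: [20]
LOAD_CONST → push 3. Stack: [20, 3]
BINARY_OP | → 20 | 3 = 23. Stack: [23]
STORE_FAST p → p=23. Stack: []
LOAD_FAST p → push 23. Stack: [23]
RETURN_VALUE → return 23.

23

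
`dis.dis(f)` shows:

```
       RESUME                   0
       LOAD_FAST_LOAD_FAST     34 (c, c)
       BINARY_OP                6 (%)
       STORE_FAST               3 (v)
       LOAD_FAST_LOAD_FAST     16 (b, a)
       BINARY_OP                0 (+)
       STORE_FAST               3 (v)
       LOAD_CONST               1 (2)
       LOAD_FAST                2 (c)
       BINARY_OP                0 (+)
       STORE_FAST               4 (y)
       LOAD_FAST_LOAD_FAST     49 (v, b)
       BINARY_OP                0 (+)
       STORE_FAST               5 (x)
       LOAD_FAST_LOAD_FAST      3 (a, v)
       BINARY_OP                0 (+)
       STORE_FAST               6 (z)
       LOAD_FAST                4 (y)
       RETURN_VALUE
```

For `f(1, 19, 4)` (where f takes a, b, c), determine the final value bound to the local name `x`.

39

LOAD_FAST_LOAD_FAST c,c → push 4,4. Stack: [4, 4]
BINARY_OP % → 4 % 4 = 0. Stack: [0]
STORE_FAST v → v=0. Stack: []
LOAD_FAST_LOAD_FAST b,a → push 19,1. Stack: [19, 1]
BINARY_OP + → 19 + 1 = 20. Stack: [20]
STORE_FAST v → v=20. Stack: []
LOAD_CONST → push 2. Stack: [2]
LOAD_FAST c → push 4. Stack: [2, 4]
BINARY_OP + → 2 + 4 = 6. Stack: [6]
STORE_FAST y → y=6. Stack: []
LOAD_FAST_LOAD_FAST v,b → push 20,19. Stack: [20, 19]
BINARY_OP + → 20 + 19 = 39. Stack: [39]
STORE_FAST x → x=39. Stack: []
LOAD_FAST_LOAD_FAST a,v → push 1,20. Stack: [1, 20]
BINARY_OP + → 1 + 20 = 21. Stack: [21]
STORE_FAST z → z=21. Stack: []
LOAD_FAST y → push 6. Stack: [6]
RETURN_VALUE → return 6.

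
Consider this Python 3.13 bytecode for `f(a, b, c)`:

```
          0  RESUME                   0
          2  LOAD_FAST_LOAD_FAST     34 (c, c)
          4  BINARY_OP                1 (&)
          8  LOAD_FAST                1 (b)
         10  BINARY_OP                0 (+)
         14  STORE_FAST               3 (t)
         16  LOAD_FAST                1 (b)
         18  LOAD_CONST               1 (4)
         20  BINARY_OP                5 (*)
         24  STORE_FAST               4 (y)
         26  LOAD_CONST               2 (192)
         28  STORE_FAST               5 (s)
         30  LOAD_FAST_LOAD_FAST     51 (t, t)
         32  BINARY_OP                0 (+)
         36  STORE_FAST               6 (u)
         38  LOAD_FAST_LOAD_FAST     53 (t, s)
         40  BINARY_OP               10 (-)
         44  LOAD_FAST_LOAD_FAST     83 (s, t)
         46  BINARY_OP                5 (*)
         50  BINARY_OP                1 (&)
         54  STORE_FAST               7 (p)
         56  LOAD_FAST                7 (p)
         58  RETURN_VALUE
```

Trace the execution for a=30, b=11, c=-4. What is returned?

LOAD_FAST_LOAD_FAST c,c → push -4,-4. Stack: [-4, -4]
BINARY_OP & → -4 & -4 = -4. Stack: [-4]
LOAD_FAST b → push 11. Stack: [-4, 11]
BINARY_OP + → -4 + 11 = 7. Stack: [7]
STORE_FAST t → t=7. Stack: []
LOAD_FAST b → push 11. Stack: [11]
LOAD_CONST → push 4. Stack: [11, 4]
BINARY_OP * → 11 * 4 = 44. Stack: [44]
STORE_FAST y → y=44. Stack: []
LOAD_CONST → push 192. Stack: [192]
STORE_FAST s → s=192. Stack: []
LOAD_FAST_LOAD_FAST t,t → push 7,7. Stack: [7, 7]
BINARY_OP + → 7 + 7 = 14. Stack: [14]
STORE_FAST u → u=14. Stack: []
LOAD_FAST_LOAD_FAST t,s → push 7,192. Stack: [7, 192]
BINARY_OP - → 7 - 192 = -185. Stack: [-185]
LOAD_FAST_LOAD_FAST s,t → push 192,7. Stack: [-185, 192, 7]
BINARY_OP * → 192 * 7 = 1344. Stack: [-185, 1344]
BINARY_OP & → -185 & 1344 = 1344. Stack: [1344]
STORE_FAST p → p=1344. Stack: []
LOAD_FAST p → push 1344. Stack: [1344]
RETURN_VALUE → return 1344.

1344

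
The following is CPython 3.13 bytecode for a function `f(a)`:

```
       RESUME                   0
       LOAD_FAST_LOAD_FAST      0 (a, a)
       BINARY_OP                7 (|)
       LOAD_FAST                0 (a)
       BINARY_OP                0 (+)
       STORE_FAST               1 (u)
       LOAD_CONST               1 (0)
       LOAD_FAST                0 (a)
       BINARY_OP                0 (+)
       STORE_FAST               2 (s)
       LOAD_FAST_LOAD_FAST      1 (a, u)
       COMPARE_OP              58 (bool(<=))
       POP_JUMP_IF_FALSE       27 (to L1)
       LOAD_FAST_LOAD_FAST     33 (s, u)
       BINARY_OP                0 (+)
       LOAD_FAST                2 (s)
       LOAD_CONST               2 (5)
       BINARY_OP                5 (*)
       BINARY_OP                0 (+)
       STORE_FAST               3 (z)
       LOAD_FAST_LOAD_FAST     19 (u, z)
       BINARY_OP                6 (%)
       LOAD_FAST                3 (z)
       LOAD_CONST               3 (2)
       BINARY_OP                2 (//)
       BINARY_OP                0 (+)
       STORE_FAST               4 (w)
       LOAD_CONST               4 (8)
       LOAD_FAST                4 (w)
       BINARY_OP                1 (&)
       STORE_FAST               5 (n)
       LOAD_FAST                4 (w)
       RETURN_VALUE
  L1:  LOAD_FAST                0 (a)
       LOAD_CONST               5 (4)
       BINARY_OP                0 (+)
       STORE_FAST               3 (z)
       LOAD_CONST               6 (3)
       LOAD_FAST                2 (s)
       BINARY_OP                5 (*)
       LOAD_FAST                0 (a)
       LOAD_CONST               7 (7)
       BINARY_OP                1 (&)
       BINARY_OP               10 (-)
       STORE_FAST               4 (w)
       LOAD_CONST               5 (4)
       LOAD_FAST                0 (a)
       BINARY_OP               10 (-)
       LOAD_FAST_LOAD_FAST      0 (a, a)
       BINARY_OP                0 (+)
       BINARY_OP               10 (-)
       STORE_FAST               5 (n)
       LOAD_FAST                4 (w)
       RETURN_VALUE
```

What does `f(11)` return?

LOAD_FAST_LOAD_FAST a,a → push 11,11. Stack: [11, 11]
BINARY_OP | → 11 | 11 = 11. Stack: [11]
LOAD_FAST a → push 11. Stack: [11, 11]
BINARY_OP + → 11 + 11 = 22. Stack: [22]
STORE_FAST u → u=22. Stack: []
LOAD_CONST → push 0. Stack: [0]
LOAD_FAST a → push 11. Stack: [0, 11]
BINARY_OP + → 0 + 11 = 11. Stack: [11]
STORE_FAST s → s=11. Stack: []
LOAD_FAST_LOAD_FAST a,u → push 11,22. Stack: [11, 22]
COMPARE_OP bool(<=) → 11 vs 22 = True. Stack: [True]
POP_JUMP_IF_FALSE → pop True; no jump. Stack: []
LOAD_FAST_LOAD_FAST s,u → push 11,22. Stack: [11, 22]
BINARY_OP + → 11 + 22 = 33. Stack: [33]
LOAD_FAST s → push 11. Stack: [33, 11]
LOAD_CONST → push 5. Stack: [33, 11, 5]
BINARY_OP * → 11 * 5 = 55. Stack: [33, 55]
BINARY_OP + → 33 + 55 = 88. Stack: [88]
STORE_FAST z → z=88. Stack: []
LOAD_FAST_LOAD_FAST u,z → push 22,88. Stack: [22, 88]
BINARY_OP % → 22 % 88 = 22. Stack: [22]
LOAD_FAST z → push 88. Stack: [22, 88]
LOAD_CONST → push 2. Stack: [22, 88, 2]
BINARY_OP // → 88 // 2 = 44. Stack: [22, 44]
BINARY_OP + → 22 + 44 = 66. Stack: [66]
STORE_FAST w → w=66. Stack: []
LOAD_CONST → push 8. Stack: [8]
LOAD_FAST w → push 66. Stack: [8, 66]
BINARY_OP & → 8 & 66 = 0. Stack: [0]
STORE_FAST n → n=0. Stack: []
LOAD_FAST w → push 66. Stack: [66]
RETURN_VALUE → return 66.

66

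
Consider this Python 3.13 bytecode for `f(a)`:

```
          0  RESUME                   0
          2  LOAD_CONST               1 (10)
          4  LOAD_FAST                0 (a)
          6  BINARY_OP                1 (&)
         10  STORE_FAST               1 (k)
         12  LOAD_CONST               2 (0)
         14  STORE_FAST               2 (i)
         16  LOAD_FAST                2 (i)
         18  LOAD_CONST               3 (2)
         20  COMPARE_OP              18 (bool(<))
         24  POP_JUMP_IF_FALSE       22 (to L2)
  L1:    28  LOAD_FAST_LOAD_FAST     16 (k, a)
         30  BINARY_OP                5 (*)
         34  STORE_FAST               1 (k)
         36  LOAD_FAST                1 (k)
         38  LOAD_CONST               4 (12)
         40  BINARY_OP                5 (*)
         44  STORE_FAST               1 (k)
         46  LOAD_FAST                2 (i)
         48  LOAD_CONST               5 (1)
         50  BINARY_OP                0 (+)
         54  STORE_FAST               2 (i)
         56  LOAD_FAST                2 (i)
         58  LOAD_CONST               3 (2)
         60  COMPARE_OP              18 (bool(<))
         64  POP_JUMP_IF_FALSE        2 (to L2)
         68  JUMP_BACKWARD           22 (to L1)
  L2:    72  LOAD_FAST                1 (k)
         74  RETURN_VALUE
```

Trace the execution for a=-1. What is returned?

1440

LOAD_CONST → push 10. Stack: [10]
LOAD_FAST a → push -1. Stack: [10, -1]
BINARY_OP & → 10 & -1 = 10. Stack: [10]
STORE_FAST k → k=10. Stack: []
LOAD_CONST → push 0. Stack: [0]
STORE_FAST i → i=0. Stack: []
LOAD_FAST i → push 0. Stack: [0]
LOAD_CONST → push 2. Stack: [0, 2]
COMPARE_OP bool(<) → 0 vs 2 = True. Stack: [True]
POP_JUMP_IF_FALSE → pop True; no jump. Stack: []
LOAD_FAST_LOAD_FAST k,a → push 10,-1. Stack: [10, -1]
BINARY_OP * → 10 * -1 = -10. Stack: [-10]
STORE_FAST k → k=-10. Stack: []
LOAD_FAST k → push -10. Stack: [-10]
LOAD_CONST → push 12. Stack: [-10, 12]
BINARY_OP * → -10 * 12 = -120. Stack: [-120]
STORE_FAST k → k=-120. Stack: []
LOAD_FAST i → push 0. Stack: [0]
LOAD_CONST → push 1. Stack: [0, 1]
BINARY_OP + → 0 + 1 = 1. Stack: [1]
STORE_FAST i → i=1. Stack: []
LOAD_FAST i → push 1. Stack: [1]
LOAD_CONST → push 2. Stack: [1, 2]
COMPARE_OP bool(<) → 1 vs 2 = True. Stack: [True]
POP_JUMP_IF_FALSE → pop True; no jump. Stack: []
LOAD_FAST_LOAD_FAST k,a → push -120,-1. Stack: [-120, -1]
BINARY_OP * → -120 * -1 = 120. Stack: [120]
STORE_FAST k → k=120. Stack: []
LOAD_FAST k → push 120. Stack: [120]
LOAD_CONST → push 12. Stack: [120, 12]
BINARY_OP * → 120 * 12 = 1440. Stack: [1440]
STORE_FAST k → k=1440. Stack: []
LOAD_FAST i → push 1. Stack: [1]
LOAD_CONST → push 1. Stack: [1, 1]
BINARY_OP + → 1 + 1 = 2. Stack: [2]
STORE_FAST i → i=2. Stack: []
LOAD_FAST i → push 2. Stack: [2]
LOAD_CONST → push 2. Stack: [2, 2]
COMPARE_OP bool(<) → 2 vs 2 = False. Stack: [False]
POP_JUMP_IF_FALSE → pop False; jump. Stack: []
LOAD_FAST k → push 1440. Stack: [1440]
RETURN_VALUE → return 1440.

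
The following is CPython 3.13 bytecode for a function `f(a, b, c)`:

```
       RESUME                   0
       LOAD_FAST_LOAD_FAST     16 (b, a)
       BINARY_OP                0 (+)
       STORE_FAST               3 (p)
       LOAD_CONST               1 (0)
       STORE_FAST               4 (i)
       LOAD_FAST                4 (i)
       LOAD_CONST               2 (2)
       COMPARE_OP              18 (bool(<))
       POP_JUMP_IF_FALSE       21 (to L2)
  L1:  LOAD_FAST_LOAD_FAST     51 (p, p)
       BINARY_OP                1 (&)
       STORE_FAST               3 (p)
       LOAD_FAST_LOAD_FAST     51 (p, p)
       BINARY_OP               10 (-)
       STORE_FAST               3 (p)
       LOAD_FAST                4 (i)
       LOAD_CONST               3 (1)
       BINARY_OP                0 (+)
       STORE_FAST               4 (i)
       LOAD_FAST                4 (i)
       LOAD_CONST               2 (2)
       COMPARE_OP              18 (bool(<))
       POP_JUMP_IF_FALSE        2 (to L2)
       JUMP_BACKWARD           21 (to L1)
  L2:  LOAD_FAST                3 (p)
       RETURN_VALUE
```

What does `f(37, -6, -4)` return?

0

LOAD_FAST_LOAD_FAST b,a → push -6,37. Stack: [-6, 37]
BINARY_OP + → -6 + 37 = 31. Stack: [31]
STORE_FAST p → p=31. Stack: []
LOAD_CONST → push 0. Stack: [0]
STORE_FAST i → i=0. Stack: []
LOAD_FAST i → push 0. Stack: [0]
LOAD_CONST → push 2. Stack: [0, 2]
COMPARE_OP bool(<) → 0 vs 2 = True. Stack: [True]
POP_JUMP_IF_FALSE → pop True; no jump. Stack: []
LOAD_FAST_LOAD_FAST p,p → push 31,31. Stack: [31, 31]
BINARY_OP & → 31 & 31 = 31. Stack: [31]
STORE_FAST p → p=31. Stack: []
LOAD_FAST_LOAD_FAST p,p → push 31,31. Stack: [31, 31]
BINARY_OP - → 31 - 31 = 0. Stack: [0]
STORE_FAST p → p=0. Stack: []
LOAD_FAST i → push 0. Stack: [0]
LOAD_CONST → push 1. Stack: [0, 1]
BINARY_OP + → 0 + 1 = 1. Stack: [1]
STORE_FAST i → i=1. Stack: []
LOAD_FAST i → push 1. Stack: [1]
LOAD_CONST → push 2. Stack: [1, 2]
COMPARE_OP bool(<) → 1 vs 2 = True. Stack: [True]
POP_JUMP_IF_FALSE → pop True; no jump. Stack: []
LOAD_FAST_LOAD_FAST p,p → push 0,0. Stack: [0, 0]
BINARY_OP & → 0 & 0 = 0. Stack: [0]
STORE_FAST p → p=0. Stack: []
LOAD_FAST_LOAD_FAST p,p → push 0,0. Stack: [0, 0]
BINARY_OP - → 0 - 0 = 0. Stack: [0]
STORE_FAST p → p=0. Stack: []
LOAD_FAST i → push 1. Stack: [1]
LOAD_CONST → push 1. Stack: [1, 1]
BINARY_OP + → 1 + 1 = 2. Stack: [2]
STORE_FAST i → i=2. Stack: []
LOAD_FAST i → push 2. Stack: [2]
LOAD_CONST → push 2. Stack: [2, 2]
COMPARE_OP bool(<) → 2 vs 2 = False. Stack: [False]
POP_JUMP_IF_FALSE → pop False; jump. Stack: []
LOAD_FAST p → push 0. Stack: [0]
RETURN_VALUE → return 0.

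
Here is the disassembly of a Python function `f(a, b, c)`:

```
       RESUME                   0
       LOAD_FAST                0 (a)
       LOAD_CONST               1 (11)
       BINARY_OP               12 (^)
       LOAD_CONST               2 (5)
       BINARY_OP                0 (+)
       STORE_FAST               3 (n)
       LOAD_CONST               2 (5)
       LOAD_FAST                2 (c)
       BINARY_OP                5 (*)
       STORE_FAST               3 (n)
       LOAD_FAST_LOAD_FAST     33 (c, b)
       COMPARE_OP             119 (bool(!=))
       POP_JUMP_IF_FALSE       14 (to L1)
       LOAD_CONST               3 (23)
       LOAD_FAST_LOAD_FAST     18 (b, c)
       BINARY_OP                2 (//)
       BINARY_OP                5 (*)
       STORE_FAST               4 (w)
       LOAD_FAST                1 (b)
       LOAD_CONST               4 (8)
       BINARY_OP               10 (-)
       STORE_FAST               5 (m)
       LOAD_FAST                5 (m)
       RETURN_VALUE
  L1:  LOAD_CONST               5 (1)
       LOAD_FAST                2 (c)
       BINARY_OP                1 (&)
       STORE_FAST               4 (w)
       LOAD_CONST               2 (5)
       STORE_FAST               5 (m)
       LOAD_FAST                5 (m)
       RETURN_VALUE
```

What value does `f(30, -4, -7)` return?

-12

LOAD_FAST a → push 30. Stack: [30]
LOAD_CONST → push 11. Stack: [30, 11]
BINARY_OP ^ → 30 ^ 11 = 21. Stack: [21]
LOAD_CONST → push 5. Stack: [21, 5]
BINARY_OP + → 21 + 5 = 26. Stack: [26]
STORE_FAST n → n=26. Stack: []
LOAD_CONST → push 5. Stack: [5]
LOAD_FAST c → push -7. Stack: [5, -7]
BINARY_OP * → 5 * -7 = -35. Stack: [-35]
STORE_FAST n → n=-35. Stack: []
LOAD_FAST_LOAD_FAST c,b → push -7,-4. Stack: [-7, -4]
COMPARE_OP bool(!=) → -7 vs -4 = True. Stack: [True]
POP_JUMP_IF_FALSE → pop True; no jump. Stack: []
LOAD_CONST → push 23. Stack: [23]
LOAD_FAST_LOAD_FAST b,c → push -4,-7. Stack: [23, -4, -7]
BINARY_OP // → -4 // -7 = 0. Stack: [23, 0]
BINARY_OP * → 23 * 0 = 0. Stack: [0]
STORE_FAST w → w=0. Stack: []
LOAD_FAST b → push -4. Stack: [-4]
LOAD_CONST → push 8. Stack: [-4, 8]
BINARY_OP - → -4 - 8 = -12. Stack: [-12]
STORE_FAST m → m=-12. Stack: []
LOAD_FAST m → push -12. Stack: [-12]
RETURN_VALUE → return -12.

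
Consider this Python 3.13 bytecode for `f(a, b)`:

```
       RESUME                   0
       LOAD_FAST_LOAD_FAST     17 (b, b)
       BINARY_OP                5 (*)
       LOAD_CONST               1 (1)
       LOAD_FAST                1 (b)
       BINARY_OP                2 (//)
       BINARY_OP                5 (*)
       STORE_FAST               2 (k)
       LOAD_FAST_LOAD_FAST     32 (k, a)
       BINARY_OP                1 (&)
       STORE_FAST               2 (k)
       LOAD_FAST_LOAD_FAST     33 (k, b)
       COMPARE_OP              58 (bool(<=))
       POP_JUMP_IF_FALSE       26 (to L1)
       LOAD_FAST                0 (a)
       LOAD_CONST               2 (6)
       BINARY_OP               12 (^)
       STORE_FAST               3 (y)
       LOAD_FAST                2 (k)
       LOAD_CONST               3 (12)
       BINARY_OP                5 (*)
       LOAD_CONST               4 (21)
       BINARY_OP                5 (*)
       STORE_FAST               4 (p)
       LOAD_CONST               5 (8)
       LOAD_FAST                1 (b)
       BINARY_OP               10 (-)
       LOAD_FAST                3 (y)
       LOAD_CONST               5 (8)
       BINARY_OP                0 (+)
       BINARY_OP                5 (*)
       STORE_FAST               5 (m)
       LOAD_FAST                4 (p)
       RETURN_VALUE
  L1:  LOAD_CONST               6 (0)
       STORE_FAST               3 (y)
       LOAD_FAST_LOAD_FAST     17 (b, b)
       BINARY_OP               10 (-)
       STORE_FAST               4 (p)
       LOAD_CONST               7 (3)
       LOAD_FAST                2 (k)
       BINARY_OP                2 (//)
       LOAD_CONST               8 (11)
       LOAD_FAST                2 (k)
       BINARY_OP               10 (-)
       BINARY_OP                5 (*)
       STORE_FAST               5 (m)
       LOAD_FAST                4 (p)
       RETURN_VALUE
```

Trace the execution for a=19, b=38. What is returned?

LOAD_FAST_LOAD_FAST b,b → push 38,38. Stack: [38, 38]
BINARY_OP * → 38 * 38 = 1444. Stack: [1444]
LOAD_CONST → push 1. Stack: [1444, 1]
LOAD_FAST b → push 38. Stack: [1444, 1, 38]
BINARY_OP // → 1 // 38 = 0. Stack: [1444, 0]
BINARY_OP * → 1444 * 0 = 0. Stack: [0]
STORE_FAST k → k=0. Stack: []
LOAD_FAST_LOAD_FAST k,a → push 0,19. Stack: [0, 19]
BINARY_OP & → 0 & 19 = 0. Stack: [0]
STORE_FAST k → k=0. Stack: []
LOAD_FAST_LOAD_FAST k,b → push 0,38. Stack: [0, 38]
COMPARE_OP bool(<=) → 0 vs 38 = True. Stack: [True]
POP_JUMP_IF_FALSE → pop True; no jump. Stack: []
LOAD_FAST a → push 19. Stack: [19]
LOAD_CONST → push 6. Stack: [19, 6]
BINARY_OP ^ → 19 ^ 6 = 21. Stack: [21]
STORE_FAST y → y=21. Stack: []
LOAD_FAST k → push 0. Stack: [0]
LOAD_CONST → push 12. Stack: [0, 12]
BINARY_OP * → 0 * 12 = 0. Stack: [0]
LOAD_CONST → push 21. Stack: [0, 21]
BINARY_OP * → 0 * 21 = 0. Stack: [0]
STORE_FAST p → p=0. Stack: []
LOAD_CONST → push 8. Stack: [8]
LOAD_FAST b → push 38. Stack: [8, 38]
BINARY_OP - → 8 - 38 = -30. Stack: [-30]
LOAD_FAST y → push 21. Stack: [-30, 21]
LOAD_CONST → push 8. Stack: [-30, 21, 8]
BINARY_OP + → 21 + 8 = 29. Stack: [-30, 29]
BINARY_OP * → -30 * 29 = -870. Stack: [-870]
STORE_FAST m → m=-870. Stack: []
LOAD_FAST p → push 0. Stack: [0]
RETURN_VALUE → return 0.

0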